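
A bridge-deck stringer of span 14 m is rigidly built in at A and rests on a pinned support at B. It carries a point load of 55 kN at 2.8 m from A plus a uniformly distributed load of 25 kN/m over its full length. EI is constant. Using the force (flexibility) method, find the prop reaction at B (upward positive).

Release the roller at B. Primary structure: cantilever fixed at A.
Downward deflection at the released point B due to the loads:
  point load 55 at a = 2.8: Pa²(3L − a)/(6EI) = 2817/EI
  UDL 25: wL⁴/(8EI) = 120050/EI
  δ_0 = 122867/EI
Tip deflection under a unit load at B: L³/(3EI) = 914.7/EI.
The prop prevents deflection at B: R_B = δ_0/δ_{BB} = 122867/914.7 = 134.3 kN.

R_B = 134.3 kN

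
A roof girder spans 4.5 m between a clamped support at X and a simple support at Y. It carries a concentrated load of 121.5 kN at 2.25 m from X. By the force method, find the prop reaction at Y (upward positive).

Remove the prop at Y; the released (primary) structure is a cantilever built in at X.
Primary-structure tip deflection at Y by superposition:
  point load 121.5 at a = 2.25: Pa²(3L − a)/(6EI) = 1153/EI
Tip deflection under a unit load at Y: L³/(3EI) = 30.38/EI.
Compatibility at Y: δ_0 − R_Y·δ_{YY} = 0, so R_Y = 1153/30.38 = 37.97 kN.

R_Y = 37.97 kN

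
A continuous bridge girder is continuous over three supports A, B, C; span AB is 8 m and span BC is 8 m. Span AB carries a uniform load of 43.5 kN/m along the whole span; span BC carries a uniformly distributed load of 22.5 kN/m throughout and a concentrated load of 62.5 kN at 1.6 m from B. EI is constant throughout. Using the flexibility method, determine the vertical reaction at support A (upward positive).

Insert a hinge at B; M_B is the redundant, and each span becomes simply supported.
Discontinuity in slope at B on the released structure — sum the simple-span end rotations:
  span AB: UDL 43.5: wL³/(24EI) = 928/EI
  span BC: UDL 22.5: wL³/(24EI) = 480/EI
  span BC: point load 62.5 at a = 1.6: Pab(L + b)/(6LEI) = 192/EI
  relative rotation θ_0 = (928 + 672)/EI = 1600/EI
A unit hogging moment at B produces rotation L₁/(3EI) + L₂/(3EI) = 5.333/EI.
Compatibility: M_B·(L₁+L₂)/(3EI) = θ_0, giving M_B = 300 kN·m (hogging).
Span AB, ΣM about A with M_B applied at B: R_B^{AB}·8 = 1392 + 300, so R_B^{AB} = 211.5 kN and R_A = 348 − 211.5 = 136.5 kN.

R_A = 136.5 kN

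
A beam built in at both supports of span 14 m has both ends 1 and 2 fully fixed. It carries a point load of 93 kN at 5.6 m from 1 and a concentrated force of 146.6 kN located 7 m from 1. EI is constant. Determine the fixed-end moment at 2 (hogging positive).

Release both end moments; the primary structure is a simply-supported span 12 with redundants M_1 and M_2.
On the primary (simply-supported) span, the end slopes from the loading are:
  at 1: point load 93 at a = 5.6: Pab(L + b)/(6LEI) = 1167/EI
  at 2: point load 93 at a = 5.6: Pab(L + a)/(6LEI) = 1021/EI
  at 1: point load 146.6 at a = 7: Pab(L + b)/(6LEI) = 1796/EI
  at 2: point load 146.6 at a = 7: Pab(L + a)/(6LEI) = 1796/EI
  θ_10 = 2962/EI,  θ_20 = 2817/EI
Flexibility coefficients: a unit moment at one end gives L/(3EI) there and L/(6EI) at the far end, so f₁₁ = f₂₂ = 4.667/EI and f₁₂ = f₂₁ = 2.333/EI.
Compatibility — zero rotation at each built-in end:
  4.667 M_1 + 2.333 M_2 = 2962
  2.333 M_1 + 4.667 M_2 = 2817
Solving the pair gives M_1 = 444 kN·m and M_2 = 381.5 kN·m (hogging).

M_2 = 381.5 kN·m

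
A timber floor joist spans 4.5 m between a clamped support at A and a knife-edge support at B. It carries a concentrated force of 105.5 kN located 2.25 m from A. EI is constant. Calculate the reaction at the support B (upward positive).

Release the roller at B. Primary structure: cantilever fixed at A.
Downward deflection at the released point B due to the loads:
  point load 105.5 at a = 2.25: Pa²(3L − a)/(6EI) = 1001/EI
Flexibility coefficient — unit upward force at B: δ_{BB} = L³/(3EI) = 30.38/EI.
Compatibility at B: δ_0 − R_B·δ_{BB} = 0, so R_B = 1001/30.38 = 32.97 kN.

R_B = 32.97 kN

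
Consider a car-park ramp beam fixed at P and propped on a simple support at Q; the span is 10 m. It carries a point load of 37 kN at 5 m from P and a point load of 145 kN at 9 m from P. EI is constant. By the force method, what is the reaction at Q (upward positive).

Release the roller at Q. Primary structure: cantilever fixed at P.
Free-end deflection of the primary structure under the applied loading (downward +):
  point load 37 at a = 5: Pa²(3L − a)/(6EI) = 3854/EI
  point load 145 at a = 9: Pa²(3L − a)/(6EI) = 41108/EI
  δ_0 = 44962/EI
Tip deflection under a unit load at Q: L³/(3EI) = 333.3/EI.
Compatibility at Q: δ_0 − R_Q·δ_{QQ} = 0, so R_Q = 44962/333.3 = 134.9 kN.

R_Q = 134.9 kN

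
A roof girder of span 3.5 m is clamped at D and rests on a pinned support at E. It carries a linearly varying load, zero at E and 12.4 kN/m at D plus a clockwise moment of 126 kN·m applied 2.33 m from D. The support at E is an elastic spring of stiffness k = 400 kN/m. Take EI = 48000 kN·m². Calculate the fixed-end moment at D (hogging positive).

M_D = 131.8 kN·m

Choose R_E as the redundant. The primary structure is the cantilever fixed at D.
Downward deflection at the released point E due to the loads:
  triangular load, peak 12.4 at the fixed end: w₀L⁴/(30EI) = 62.03/EI
  clockwise couple 126 at a = 2.33: M₀a(2L − a)/(2EI) = 685.5/EI
  δ_0 = 747.5/EI
Flexibility coefficient — unit upward force at E: δ_{EE} = L³/(3EI) = 14.29/EI.
With EI = 48000 kN·m²: δ_0 = 0.015574 m and δ_{EE} = 0.000298 m/kN.
Compatibility — the spring shortens by R_E/k under the reaction it provides: δ_0 − R_E·δ_{EE} = R_E/k. With 1/k = 0.0025 m/kN, R_E = δ_0 / (δ_{EE} + 1/k) = 0.015574 / (0.000298 + 0.0025) = 5.567 kN.
Moment equilibrium about D: M_D = Σ(load moments about D) − R_E·L = 151.3 − 5.567×3.5 = 131.8 kN·m.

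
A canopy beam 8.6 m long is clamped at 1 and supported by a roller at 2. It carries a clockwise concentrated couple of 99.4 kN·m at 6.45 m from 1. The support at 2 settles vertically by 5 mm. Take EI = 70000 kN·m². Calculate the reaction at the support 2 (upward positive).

R_2 = 14.6 kN

Remove the prop at 2; the released (primary) structure is a cantilever built in at 1.
Downward deflection at the released point 2 due to the loads:
  clockwise couple 99.4 at a = 6.45: M₀a(2L − a)/(2EI) = 3446/EI
Flexibility coefficient — unit upward force at 2: δ_{22} = L³/(3EI) = 212/EI.
With EI = 70000 kN·m²: δ_0 = 0.04923 m and δ_{22} = 0.003029 m/kN.
Compatibility — the beam at 2 must follow the support down by 0.005 m: δ_0 − R_2·δ_{22} = 0.005, so R_2 = (0.04923 − 0.005)/0.003029 = 14.6 kN.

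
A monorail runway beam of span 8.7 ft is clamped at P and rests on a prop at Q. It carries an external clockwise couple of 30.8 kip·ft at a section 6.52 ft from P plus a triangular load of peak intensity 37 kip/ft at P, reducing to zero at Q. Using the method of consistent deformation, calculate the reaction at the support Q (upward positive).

Remove the prop at Q; the released (primary) structure is a cantilever built in at P.
Downward deflection at the released point Q due to the loads:
  clockwise couple 30.8 at a = 6.52: M₀a(2L − a)/(2EI) = 1092/EI
  triangular load, peak 37 at the fixed end: w₀L⁴/(30EI) = 7066/EI
  δ_0 = 8158/EI
Tip deflection under a unit load at Q: L³/(3EI) = 219.5/EI.
The prop prevents deflection at Q: R_Q = δ_0/δ_{QQ} = 8158/219.5 = 37.17 kip.

R_Q = 37.17 kip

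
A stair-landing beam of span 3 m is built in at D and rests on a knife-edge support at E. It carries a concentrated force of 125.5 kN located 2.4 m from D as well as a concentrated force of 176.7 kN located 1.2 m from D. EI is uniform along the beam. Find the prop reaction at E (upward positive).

R_E = 125.1 kN

Take the reaction at E as the redundant and release it; the primary structure is a cantilever fixed at D.
Downward deflection at the released point E due to the loads:
  point load 125.5 at a = 2.4: Pa²(3L − a)/(6EI) = 795.2/EI
  point load 176.7 at a = 1.2: Pa²(3L − a)/(6EI) = 330.8/EI
  δ_0 = 1126/EI
Tip deflection under a unit load at E: L³/(3EI) = 9/EI.
Compatibility at E: δ_0 − R_E·δ_{EE} = 0, so R_E = 1126/9 = 125.1 kN.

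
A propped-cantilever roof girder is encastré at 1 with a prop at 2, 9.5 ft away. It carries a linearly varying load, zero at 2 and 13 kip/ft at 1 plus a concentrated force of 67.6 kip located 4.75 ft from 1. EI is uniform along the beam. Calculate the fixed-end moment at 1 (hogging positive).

Choose R_2 as the redundant. The primary structure is the cantilever fixed at 1.
Primary-structure tip deflection at 2 by superposition:
  triangular load, peak 13 at the fixed end: w₀L⁴/(30EI) = 3530/EI
  point load 67.6 at a = 4.75: Pa²(3L − a)/(6EI) = 6037/EI
  δ_0 = 9567/EI
Tip deflection under a unit load at 2: L³/(3EI) = 285.8/EI.
The prop prevents deflection at 2: R_2 = δ_0/δ_{22} = 9567/285.8 = 33.48 kip.
Moment equilibrium about 1: M_1 = Σ(load moments about 1) − R_2·L = 516.6 − 33.48×9.5 = 198.6 kip·ft.

M_1 = 198.6 kip·ft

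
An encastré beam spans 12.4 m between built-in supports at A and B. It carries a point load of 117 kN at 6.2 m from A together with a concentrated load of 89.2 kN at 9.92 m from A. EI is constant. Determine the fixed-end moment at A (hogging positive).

Release both end moments; the primary structure is a simply-supported span AB with redundants M_A and M_B.
Simple-span end rotations at A and B under the given loads:
  at A: point load 117 at a = 6.2: Pab(L + b)/(6LEI) = 1124/EI
  at B: point load 117 at a = 6.2: Pab(L + a)/(6LEI) = 1124/EI
  at A: point load 89.2 at a = 9.92: Pab(L + b)/(6LEI) = 438.9/EI
  at B: point load 89.2 at a = 9.92: Pab(L + a)/(6LEI) = 658.3/EI
  θ_A0 = 1563/EI,  θ_B0 = 1783/EI
Flexibility coefficients: a unit moment at one end gives L/(3EI) there and L/(6EI) at the far end, so f₁₁ = f₂₂ = 4.133/EI and f₁₂ = f₂₁ = 2.067/EI.
Compatibility — zero rotation at each built-in end:
  4.133 M_A + 2.067 M_B = 1563
  2.067 M_A + 4.133 M_B = 1783
Solving the pair gives M_A = 216.7 kN·m and M_B = 322.9 kN·m (hogging).

M_A = 216.7 kN·m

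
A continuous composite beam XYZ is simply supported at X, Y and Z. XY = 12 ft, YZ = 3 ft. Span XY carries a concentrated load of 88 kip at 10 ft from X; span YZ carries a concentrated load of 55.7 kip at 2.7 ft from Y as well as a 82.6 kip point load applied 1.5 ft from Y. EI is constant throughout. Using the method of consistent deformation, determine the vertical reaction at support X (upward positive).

Take M_Y as the redundant. Released structure: two simple spans XY and YZ with a hinge at Y.
End slopes at the hinge Y, treating each span as simply supported:
  span XY: point load 88 at a = 10: Pab(L + a)/(6LEI) = 537.8/EI
  span YZ: point load 55.7 at a = 2.7: Pab(L + b)/(6LEI) = 8.271/EI
  span YZ: point load 82.6 at a = 1.5: Pab(L + b)/(6LEI) = 46.46/EI
  relative rotation θ_0 = (537.8 + 54.73)/EI = 592.5/EI
A unit hogging moment at Y produces rotation L₁/(3EI) + L₂/(3EI) = 5/EI.
Compatibility: M_Y·(L₁+L₂)/(3EI) = θ_0, giving M_Y = 118.5 kip·ft (hogging).
Span XY, ΣM about X with M_Y applied at Y: R_Y^{XY}·12 = 880 + 118.5, so R_Y^{XY} = 83.21 kip and R_X = 88 − 83.21 = 4.791 kip.

R_X = 4.791 kip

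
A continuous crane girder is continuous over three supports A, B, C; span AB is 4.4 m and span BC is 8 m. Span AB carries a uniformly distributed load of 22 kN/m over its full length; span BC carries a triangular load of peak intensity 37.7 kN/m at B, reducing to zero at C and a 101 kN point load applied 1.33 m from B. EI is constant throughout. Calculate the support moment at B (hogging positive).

Insert a hinge at B; M_B is the redundant, and each span becomes simply supported.
Rotations at B on the released spans (each span's end-slope, ×1/EI):
  span AB: UDL 22: wL³/(24EI) = 78.09/EI
  span BC: triangular load, peak 37.7: w₀L³/(45EI) = 428.9/EI
  span BC: point load 101 at a = 1.33: Pab(L + b)/(6LEI) = 273.8/EI
  relative rotation θ_0 = (78.09 + 702.8)/EI = 780.9/EI
A unit hogging moment at B produces rotation L₁/(3EI) + L₂/(3EI) = 4.133/EI.
Compatibility: M_B·(L₁+L₂)/(3EI) = θ_0, giving M_B = 188.9 kN·m (hogging).

M_B = 188.9 kN·m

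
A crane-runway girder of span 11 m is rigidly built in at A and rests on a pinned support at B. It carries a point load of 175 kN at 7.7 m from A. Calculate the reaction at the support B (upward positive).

R_B = 98.61 kN

Remove the prop at B; the released (primary) structure is a cantilever built in at A.
Deflection at B on the released cantilever, summing each load's contribution:
  point load 175 at a = 7.7: Pa²(3L − a)/(6EI) = 43751/EI
Tip deflection under a unit load at B: L³/(3EI) = 443.7/EI.
The prop prevents deflection at B: R_B = δ_0/δ_{BB} = 43751/443.7 = 98.61 kN.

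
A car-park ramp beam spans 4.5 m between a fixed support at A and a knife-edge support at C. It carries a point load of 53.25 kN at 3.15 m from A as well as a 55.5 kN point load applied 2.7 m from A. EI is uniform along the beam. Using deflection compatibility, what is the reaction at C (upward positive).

R_C = 53.98 kN

Remove the prop at C; the released (primary) structure is a cantilever built in at A.
Downward deflection at the released point C due to the loads:
  point load 53.25 at a = 3.15: Pa²(3L − a)/(6EI) = 911.4/EI
  point load 55.5 at a = 2.7: Pa²(3L − a)/(6EI) = 728.3/EI
  δ_0 = 1640/EI
Tip deflection under a unit load at C: L³/(3EI) = 30.38/EI.
Compatibility at C: δ_0 − R_C·δ_{CC} = 0, so R_C = 1640/30.38 = 53.98 kN.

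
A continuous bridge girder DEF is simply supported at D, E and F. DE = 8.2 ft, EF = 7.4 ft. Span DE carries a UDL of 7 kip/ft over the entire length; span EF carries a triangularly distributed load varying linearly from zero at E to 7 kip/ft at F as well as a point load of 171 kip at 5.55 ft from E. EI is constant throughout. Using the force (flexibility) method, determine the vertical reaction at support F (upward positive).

Insert a hinge at E; M_E is the redundant, and each span becomes simply supported.
Rotations at E on the released spans (each span's end-slope, ×1/EI):
  span DE: UDL 7: wL³/(24EI) = 160.8/EI
  span EF: triangular load, peak 7: 7w₀L³/(360EI) = 55.16/EI
  span EF: point load 171 at a = 5.55: Pab(L + b)/(6LEI) = 365.8/EI
  relative rotation θ_0 = (160.8 + 420.9)/EI = 581.8/EI
A unit hogging moment at E produces rotation L₁/(3EI) + L₂/(3EI) = 5.2/EI.
Slope continuity at E: θ_0 = M_E·5.2/EI, so M_E = 581.8/5.2 = 111.9 kip·ft (hogging).
Span EF, ΣM about F: R_E^{EF}·7.4 = 380.2 + 111.9, so R_E^{EF} = 66.5 kip and R_F = 196.9 − 66.5 = 130.4 kip.

R_F = 130.4 kip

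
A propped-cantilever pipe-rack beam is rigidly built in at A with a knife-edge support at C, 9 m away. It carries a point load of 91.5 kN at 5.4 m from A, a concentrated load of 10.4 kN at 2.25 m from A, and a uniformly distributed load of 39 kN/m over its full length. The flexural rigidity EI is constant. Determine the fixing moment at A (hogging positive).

M_A = 548.6 kN·m

Take the reaction at C as the redundant and release it; the primary structure is a cantilever fixed at A.
Downward deflection at the released point C due to the loads:
  point load 91.5 at a = 5.4: Pa²(3L − a)/(6EI) = 9605/EI
  point load 10.4 at a = 2.25: Pa²(3L − a)/(6EI) = 217.2/EI
  UDL 39: wL⁴/(8EI) = 31985/EI
  δ_0 = 41807/EI
Tip deflection under a unit load at C: L³/(3EI) = 243/EI.
The prop prevents deflection at C: R_C = δ_0/δ_{CC} = 41807/243 = 172 kN.
Moment equilibrium about A: M_A = Σ(load moments about A) − R_C·L = 2097 − 172×9 = 548.6 kN·m.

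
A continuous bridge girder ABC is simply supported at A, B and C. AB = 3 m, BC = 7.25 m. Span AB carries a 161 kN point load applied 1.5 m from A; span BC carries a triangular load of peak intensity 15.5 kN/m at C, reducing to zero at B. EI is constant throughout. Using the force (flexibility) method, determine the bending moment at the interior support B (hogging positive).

M_B = 60.12 kN·m

Take M_B as the redundant. Released structure: two simple spans AB and BC with a hinge at B.
Rotations at B on the released spans (each span's end-slope, ×1/EI):
  span AB: point load 161 at a = 1.5: Pab(L + a)/(6LEI) = 90.56/EI
  span BC: triangular load, peak 15.5: 7w₀L³/(360EI) = 114.9/EI
  relative rotation θ_0 = (90.56 + 114.9)/EI = 205.4/EI
A unit hogging moment at B produces rotation L₁/(3EI) + L₂/(3EI) = 3.417/EI.
Compatibility: M_B·(L₁+L₂)/(3EI) = θ_0, giving M_B = 60.12 kN·m (hogging).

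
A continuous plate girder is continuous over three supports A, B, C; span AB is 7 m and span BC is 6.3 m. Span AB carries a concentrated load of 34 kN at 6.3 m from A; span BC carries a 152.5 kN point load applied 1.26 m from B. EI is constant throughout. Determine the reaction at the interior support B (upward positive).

R_B = 175.6 kN

Release continuity at B by inserting a hinge; the redundant is the internal moment M_B. The primary structure is two simply-supported spans AB and BC.
Discontinuity in slope at B on the released structure — sum the simple-span end rotations:
  span AB: point load 34 at a = 6.3: Pab(L + a)/(6LEI) = 47.48/EI
  span BC: point load 152.5 at a = 1.26: Pab(L + b)/(6LEI) = 290.5/EI
  relative rotation θ_0 = (47.48 + 290.5)/EI = 338/EI
A unit hogging moment at B produces rotation L₁/(3EI) + L₂/(3EI) = 4.433/EI.
Compatibility: M_B·(L₁+L₂)/(3EI) = θ_0, giving M_B = 76.24 kN·m (hogging).
Span AB, ΣM about A with M_B applied at B: R_B^{AB}·7 = 214.2 + 76.24, so R_B^{AB} = 41.49 kN and R_A = 34 − 41.49 = -7.492 kN.
Span BC, ΣM about C: R_B^{BC}·6.3 = 768.6 + 76.24, so R_B^{BC} = 134.1 kN and R_C = 152.5 − 134.1 = 18.4 kN.
R_B = 41.49 + 134.1 = 175.6 kN.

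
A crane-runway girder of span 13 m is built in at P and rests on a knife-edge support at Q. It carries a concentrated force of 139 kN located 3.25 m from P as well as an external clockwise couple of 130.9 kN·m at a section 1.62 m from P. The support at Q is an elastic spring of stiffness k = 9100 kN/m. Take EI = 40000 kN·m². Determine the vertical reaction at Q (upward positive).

Take the reaction at Q as the redundant and release it; the primary structure is a cantilever fixed at P.
Deflection at Q on the released cantilever, summing each load's contribution:
  point load 139 at a = 3.25: Pa²(3L − a)/(6EI) = 8748/EI
  clockwise couple 130.9 at a = 1.62: M₀a(2L − a)/(2EI) = 2585/EI
  δ_0 = 11333/EI
Flexibility coefficient — unit upward force at Q: δ_{QQ} = L³/(3EI) = 732.3/EI.
With EI = 40000 kN·m²: δ_0 = 0.28332 m and δ_{QQ} = 0.018308 m/kN.
Compatibility — the spring shortens by R_Q/k under the reaction it provides: δ_0 − R_Q·δ_{QQ} = R_Q/k. With 1/k = 0.00011 m/kN, R_Q = δ_0 / (δ_{QQ} + 1/k) = 0.28332 / (0.018308 + 0.00011) = 15.38 kN.

R_Q = 15.38 kN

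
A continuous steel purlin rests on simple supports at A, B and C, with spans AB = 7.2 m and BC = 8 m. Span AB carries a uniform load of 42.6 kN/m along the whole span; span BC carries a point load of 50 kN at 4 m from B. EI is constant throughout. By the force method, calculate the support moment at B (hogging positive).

M_B = 170.2 kN·m

Release continuity at B by inserting a hinge; the redundant is the internal moment M_B. The primary structure is two simply-supported spans AB and BC.
Discontinuity in slope at B on the released structure — sum the simple-span end rotations:
  span AB: UDL 42.6: wL³/(24EI) = 662.5/EI
  span BC: point load 50 at a = 4: Pab(L + b)/(6LEI) = 200/EI
  relative rotation θ_0 = (662.5 + 200)/EI = 862.5/EI
A unit hogging moment at B produces rotation L₁/(3EI) + L₂/(3EI) = 5.067/EI.
Slope continuity at B: θ_0 = M_B·5.067/EI, so M_B = 862.5/5.067 = 170.2 kN·m (hogging).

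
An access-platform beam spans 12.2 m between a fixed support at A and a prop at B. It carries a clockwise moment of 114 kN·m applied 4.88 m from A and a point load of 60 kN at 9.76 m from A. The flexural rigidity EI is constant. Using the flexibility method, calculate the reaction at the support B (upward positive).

R_B = 51.21 kN

Choose R_B as the redundant. The primary structure is the cantilever fixed at A.
Primary-structure tip deflection at B by superposition:
  clockwise couple 114 at a = 4.88: M₀a(2L − a)/(2EI) = 5430/EI
  point load 60 at a = 9.76: Pa²(3L − a)/(6EI) = 25567/EI
  δ_0 = 30997/EI
Flexibility coefficient — unit upward force at B: δ_{BB} = L³/(3EI) = 605.3/EI.
The prop prevents deflection at B: R_B = δ_0/δ_{BB} = 30997/605.3 = 51.21 kN.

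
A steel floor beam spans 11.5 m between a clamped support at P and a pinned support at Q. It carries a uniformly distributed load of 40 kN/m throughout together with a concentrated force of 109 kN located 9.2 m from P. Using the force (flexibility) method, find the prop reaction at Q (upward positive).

Release the roller at Q. Primary structure: cantilever fixed at P.
Free-end deflection of the primary structure under the applied loading (downward +):
  UDL 40: wL⁴/(8EI) = 87450/EI
  point load 109 at a = 9.2: Pa²(3L − a)/(6EI) = 38902/EI
  δ_0 = 126352/EI
Flexibility coefficient — unit upward force at Q: δ_{QQ} = L³/(3EI) = 507/EI.
The prop prevents deflection at Q: R_Q = δ_0/δ_{QQ} = 126352/507 = 249.2 kN.

R_Q = 249.2 kN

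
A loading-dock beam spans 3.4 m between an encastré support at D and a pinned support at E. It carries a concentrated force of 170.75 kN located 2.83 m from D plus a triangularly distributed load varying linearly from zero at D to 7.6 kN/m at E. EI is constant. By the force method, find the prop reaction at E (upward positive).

Remove the prop at E; the released (primary) structure is a cantilever built in at D.
Downward deflection at the released point E due to the loads:
  point load 170.75 at a = 2.83: Pa²(3L − a)/(6EI) = 1680/EI
  triangular load, peak 7.6 at the free end: 11w₀L⁴/(120EI) = 93.1/EI
  δ_0 = 1773/EI
Tip deflection under a unit load at E: L³/(3EI) = 13.1/EI.
Compatibility at E: δ_0 − R_E·δ_{EE} = 0, so R_E = 1773/13.1 = 135.3 kN.

R_E = 135.3 kN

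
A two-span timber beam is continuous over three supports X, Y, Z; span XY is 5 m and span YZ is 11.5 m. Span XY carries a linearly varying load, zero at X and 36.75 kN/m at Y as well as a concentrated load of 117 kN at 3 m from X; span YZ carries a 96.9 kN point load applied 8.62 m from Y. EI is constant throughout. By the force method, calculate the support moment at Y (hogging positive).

Take M_Y as the redundant. Released structure: two simple spans XY and YZ with a hinge at Y.
End slopes at the hinge Y, treating each span as simply supported:
  span XY: triangular load, peak 36.75: w₀L³/(45EI) = 102.1/EI
  span XY: point load 117 at a = 3: Pab(L + a)/(6LEI) = 187.2/EI
  span YZ: point load 96.9 at a = 8.62: Pab(L + b)/(6LEI) = 501.3/EI
  relative rotation θ_0 = (289.3 + 501.3)/EI = 790.6/EI
A unit hogging moment at Y produces rotation L₁/(3EI) + L₂/(3EI) = 5.5/EI.
Slope continuity at Y: θ_0 = M_Y·5.5/EI, so M_Y = 790.6/5.5 = 143.7 kN·m (hogging).

M_Y = 143.7 kN·m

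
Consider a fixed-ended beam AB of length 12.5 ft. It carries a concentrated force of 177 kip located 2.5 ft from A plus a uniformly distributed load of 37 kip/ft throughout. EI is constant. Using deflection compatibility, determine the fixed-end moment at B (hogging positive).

M_B = 552.6 kip·ft

Release both end moments; the primary structure is a simply-supported span AB with redundants M_A and M_B.
End rotations of the released simple span under the applied load (×1/EI):
  at A: point load 177 at a = 2.5: Pab(L + b)/(6LEI) = 1328/EI
  at B: point load 177 at a = 2.5: Pab(L + a)/(6LEI) = 885/EI
  at A: UDL 37: wL³/(24EI) = 3011/EI
  at B: UDL 37: wL³/(24EI) = 3011/EI
  θ_A0 = 4339/EI,  θ_B0 = 3896/EI
Flexibility coefficients: a unit moment at one end gives L/(3EI) there and L/(6EI) at the far end, so f₁₁ = f₂₂ = 4.167/EI and f₁₂ = f₂₁ = 2.083/EI.
Compatibility — zero rotation at each built-in end:
  4.167 M_A + 2.083 M_B = 4339
  2.083 M_A + 4.167 M_B = 3896
Solving the pair gives M_A = 765 kip·ft and M_B = 552.6 kip·ft (hogging).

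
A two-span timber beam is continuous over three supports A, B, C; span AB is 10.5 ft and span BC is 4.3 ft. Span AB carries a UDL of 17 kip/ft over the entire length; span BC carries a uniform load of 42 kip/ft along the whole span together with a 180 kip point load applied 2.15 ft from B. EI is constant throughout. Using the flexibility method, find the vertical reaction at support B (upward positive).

R_B = 347.1 kip

Take M_B as the redundant. Released structure: two simple spans AB and BC with a hinge at B.
End slopes at the hinge B, treating each span as simply supported:
  span AB: UDL 17: wL³/(24EI) = 820/EI
  span BC: UDL 42: wL³/(24EI) = 139.1/EI
  span BC: point load 180 at a = 2.15: Pab(L + b)/(6LEI) = 208/EI
  relative rotation θ_0 = (820 + 347.1)/EI = 1167/EI
A unit hogging moment at B produces rotation L₁/(3EI) + L₂/(3EI) = 4.933/EI.
Compatibility: M_B·(L₁+L₂)/(3EI) = θ_0, giving M_B = 236.6 kip·ft (hogging).
Span AB, ΣM about A with M_B applied at B: R_B^{AB}·10.5 = 937.1 + 236.6, so R_B^{AB} = 111.8 kip and R_A = 178.5 − 111.8 = 66.72 kip.
Span BC, ΣM about C: R_B^{BC}·4.3 = 775.3 + 236.6, so R_B^{BC} = 235.3 kip and R_C = 360.6 − 235.3 = 125.3 kip.
R_B = 111.8 + 235.3 = 347.1 kip.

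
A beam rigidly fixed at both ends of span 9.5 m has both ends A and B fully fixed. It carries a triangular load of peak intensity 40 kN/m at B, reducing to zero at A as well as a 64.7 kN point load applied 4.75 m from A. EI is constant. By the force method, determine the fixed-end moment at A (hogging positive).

Take the two fixed-end moments M_A, M_B as redundants; the released structure is the simple span AB.
On the primary (simply-supported) span, the end slopes from the loading are:
  at A: triangular load, peak 40: 7w₀L³/(360EI) = 666.8/EI
  at B: triangular load, peak 40: w₀L³/(45EI) = 762.1/EI
  at A: point load 64.7 at a = 4.75: Pab(L + b)/(6LEI) = 364.9/EI
  at B: point load 64.7 at a = 4.75: Pab(L + a)/(6LEI) = 364.9/EI
  θ_A0 = 1032/EI,  θ_B0 = 1127/EI
Flexibility coefficients: a unit moment at one end gives L/(3EI) there and L/(6EI) at the far end, so f₁₁ = f₂₂ = 3.167/EI and f₁₂ = f₂₁ = 1.583/EI.
Compatibility — zero rotation at each built-in end:
  3.167 M_A + 1.583 M_B = 1032
  1.583 M_A + 3.167 M_B = 1127
Solving the pair gives M_A = 197.2 kN·m and M_B = 257.3 kN·m (hogging).

M_A = 197.2 kN·m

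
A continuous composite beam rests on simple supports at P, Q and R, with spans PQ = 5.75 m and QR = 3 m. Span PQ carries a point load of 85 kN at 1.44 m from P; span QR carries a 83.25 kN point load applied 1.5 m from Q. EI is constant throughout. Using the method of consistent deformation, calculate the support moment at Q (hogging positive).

Release continuity at Q by inserting a hinge; the redundant is the internal moment M_Q. The primary structure is two simply-supported spans PQ and QR.
Discontinuity in slope at Q on the released structure — sum the simple-span end rotations:
  span PQ: point load 85 at a = 1.44: Pab(L + a)/(6LEI) = 109.9/EI
  span QR: point load 83.25 at a = 1.5: Pab(L + b)/(6LEI) = 46.83/EI
  relative rotation θ_0 = (109.9 + 46.83)/EI = 156.8/EI
A unit hogging moment at Q produces rotation L₁/(3EI) + L₂/(3EI) = 2.917/EI.
Slope continuity at Q: θ_0 = M_Q·2.917/EI, so M_Q = 156.8/2.917 = 53.75 kN·m (hogging).

M_Q = 53.75 kN·m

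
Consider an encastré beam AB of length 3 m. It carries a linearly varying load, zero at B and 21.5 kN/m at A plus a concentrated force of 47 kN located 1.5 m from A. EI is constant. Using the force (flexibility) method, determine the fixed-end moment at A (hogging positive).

M_A = 27.3 kN·m

Take the two fixed-end moments M_A, M_B as redundants; the released structure is the simple span AB.
End rotations of the released simple span under the applied load (×1/EI):
  at A: triangular load, peak 21.5: w₀L³/(45EI) = 12.9/EI
  at B: triangular load, peak 21.5: 7w₀L³/(360EI) = 11.29/EI
  at A: point load 47 at a = 1.5: Pab(L + b)/(6LEI) = 26.44/EI
  at B: point load 47 at a = 1.5: Pab(L + a)/(6LEI) = 26.44/EI
  θ_A0 = 39.34/EI,  θ_B0 = 37.73/EI
Flexibility coefficients: a unit moment at one end gives L/(3EI) there and L/(6EI) at the far end, so f₁₁ = f₂₂ = 1/EI and f₁₂ = f₂₁ = 0.5/EI.
Compatibility — zero rotation at each built-in end:
  1 M_A + 0.5 M_B = 39.34
  0.5 M_A + 1 M_B = 37.73
Solving the pair gives M_A = 27.3 kN·m and M_B = 24.07 kN·m (hogging).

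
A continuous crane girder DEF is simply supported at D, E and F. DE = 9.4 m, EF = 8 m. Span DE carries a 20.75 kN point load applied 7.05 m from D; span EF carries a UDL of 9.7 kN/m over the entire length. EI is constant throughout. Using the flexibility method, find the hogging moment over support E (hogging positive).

Release continuity at E by inserting a hinge; the redundant is the internal moment M_E. The primary structure is two simply-supported spans DE and EF.
Discontinuity in slope at E on the released structure — sum the simple-span end rotations:
  span DE: point load 20.75 at a = 7.05: Pab(L + a)/(6LEI) = 100.3/EI
  span EF: UDL 9.7: wL³/(24EI) = 206.9/EI
  relative rotation θ_0 = (100.3 + 206.9)/EI = 307.2/EI
A unit hogging moment at E produces rotation L₁/(3EI) + L₂/(3EI) = 5.8/EI.
Compatibility: M_E·(L₁+L₂)/(3EI) = θ_0, giving M_E = 52.97 kN·m (hogging).

M_E = 52.97 kN·m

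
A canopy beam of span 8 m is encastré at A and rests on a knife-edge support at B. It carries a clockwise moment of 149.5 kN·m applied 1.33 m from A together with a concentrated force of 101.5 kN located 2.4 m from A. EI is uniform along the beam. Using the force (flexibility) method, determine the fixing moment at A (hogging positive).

Release the roller at B. Primary structure: cantilever fixed at A.
Downward deflection at the released point B due to the loads:
  clockwise couple 149.5 at a = 1.33: M₀a(2L − a)/(2EI) = 1458/EI
  point load 101.5 at a = 2.4: Pa²(3L − a)/(6EI) = 2105/EI
  δ_0 = 3563/EI
Tip deflection under a unit load at B: L³/(3EI) = 170.7/EI.
The prop prevents deflection at B: R_B = δ_0/δ_{BB} = 3563/170.7 = 20.88 kN.
Moment equilibrium about A: M_A = Σ(load moments about A) − R_B·L = 393.1 − 20.88×8 = 226.1 kN·m.

M_A = 226.1 kN·m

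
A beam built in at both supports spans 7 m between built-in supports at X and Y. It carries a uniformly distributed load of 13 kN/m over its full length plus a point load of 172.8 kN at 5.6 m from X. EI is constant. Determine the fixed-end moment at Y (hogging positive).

M_Y = 207.9 kN·m

Release both end moments; the primary structure is a simply-supported span XY with redundants M_X and M_Y.
Simple-span end rotations at X and Y under the given loads:
  at X: UDL 13: wL³/(24EI) = 185.8/EI
  at Y: UDL 13: wL³/(24EI) = 185.8/EI
  at X: point load 172.8 at a = 5.6: Pab(L + b)/(6LEI) = 271/EI
  at Y: point load 172.8 at a = 5.6: Pab(L + a)/(6LEI) = 406.4/EI
  θ_X0 = 456.7/EI,  θ_Y0 = 592.2/EI
Flexibility coefficients: a unit moment at one end gives L/(3EI) there and L/(6EI) at the far end, so f₁₁ = f₂₂ = 2.333/EI and f₁₂ = f₂₁ = 1.167/EI.
Compatibility — zero rotation at each built-in end:
  2.333 M_X + 1.167 M_Y = 456.7
  1.167 M_X + 2.333 M_Y = 592.2
Solving the pair gives M_X = 91.79 kN·m and M_Y = 207.9 kN·m (hogging).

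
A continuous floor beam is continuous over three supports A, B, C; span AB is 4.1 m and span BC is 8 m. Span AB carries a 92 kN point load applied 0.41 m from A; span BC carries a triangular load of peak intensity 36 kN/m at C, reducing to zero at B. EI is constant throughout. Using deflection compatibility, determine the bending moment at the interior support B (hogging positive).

M_B = 95.19 kN·m

Take M_B as the redundant. Released structure: two simple spans AB and BC with a hinge at B.
Rotations at B on the released spans (each span's end-slope, ×1/EI):
  span AB: point load 92 at a = 0.41: Pab(L + a)/(6LEI) = 25.52/EI
  span BC: triangular load, peak 36: 7w₀L³/(360EI) = 358.4/EI
  relative rotation θ_0 = (25.52 + 358.4)/EI = 383.9/EI
A unit hogging moment at B produces rotation L₁/(3EI) + L₂/(3EI) = 4.033/EI.
Slope continuity at B: θ_0 = M_B·4.033/EI, so M_B = 383.9/4.033 = 95.19 kN·m (hogging).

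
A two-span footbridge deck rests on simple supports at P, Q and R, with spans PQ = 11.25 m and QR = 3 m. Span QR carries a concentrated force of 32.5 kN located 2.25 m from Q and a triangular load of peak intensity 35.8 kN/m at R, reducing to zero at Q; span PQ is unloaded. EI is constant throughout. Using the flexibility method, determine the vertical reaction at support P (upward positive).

R_P = -0.5655 kN

Insert a hinge at Q; M_Q is the redundant, and each span becomes simply supported.
Discontinuity in slope at Q on the released structure — sum the simple-span end rotations:
  span QR: point load 32.5 at a = 2.25: Pab(L + b)/(6LEI) = 11.43/EI
  span QR: triangular load, peak 35.8: 7w₀L³/(360EI) = 18.8/EI
  relative rotation θ_0 = (0 + 30.22)/EI = 30.22/EI
A unit hogging moment at Q produces rotation L₁/(3EI) + L₂/(3EI) = 4.75/EI.
Slope continuity at Q: θ_0 = M_Q·4.75/EI, so M_Q = 30.22/4.75 = 6.362 kN·m (hogging).
Span PQ, ΣM about P with M_Q applied at Q: R_Q^{PQ}·11.25 = 0 + 6.362, so R_Q^{PQ} = 0.5655 kN and R_P = 0 − 0.5655 = -0.5655 kN.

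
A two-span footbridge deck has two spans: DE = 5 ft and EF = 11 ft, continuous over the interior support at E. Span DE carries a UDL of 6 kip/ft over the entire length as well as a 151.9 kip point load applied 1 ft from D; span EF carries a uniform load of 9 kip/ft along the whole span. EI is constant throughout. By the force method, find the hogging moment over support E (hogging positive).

M_E = 122.2 kip·ft

Take M_E as the redundant. Released structure: two simple spans DE and EF with a hinge at E.
Rotations at E on the released spans (each span's end-slope, ×1/EI):
  span DE: UDL 6: wL³/(24EI) = 31.25/EI
  span DE: point load 151.9 at a = 1: Pab(L + a)/(6LEI) = 121.5/EI
  span EF: UDL 9: wL³/(24EI) = 499.1/EI
  relative rotation θ_0 = (152.8 + 499.1)/EI = 651.9/EI
A unit hogging moment at E produces rotation L₁/(3EI) + L₂/(3EI) = 5.333/EI.
Slope continuity at E: θ_0 = M_E·5.333/EI, so M_E = 651.9/5.333 = 122.2 kip·ft (hogging).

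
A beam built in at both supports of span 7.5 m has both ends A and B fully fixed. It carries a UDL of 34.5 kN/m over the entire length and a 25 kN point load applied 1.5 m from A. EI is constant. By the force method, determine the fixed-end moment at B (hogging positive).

Release both end moments; the primary structure is a simply-supported span AB with redundants M_A and M_B.
End rotations of the released simple span under the applied load (×1/EI):
  at A: UDL 34.5: wL³/(24EI) = 606.4/EI
  at B: UDL 34.5: wL³/(24EI) = 606.4/EI
  at A: point load 25 at a = 1.5: Pab(L + b)/(6LEI) = 67.5/EI
  at B: point load 25 at a = 1.5: Pab(L + a)/(6LEI) = 45/EI
  θ_A0 = 673.9/EI,  θ_B0 = 651.4/EI
Flexibility coefficients: a unit moment at one end gives L/(3EI) there and L/(6EI) at the far end, so f₁₁ = f₂₂ = 2.5/EI and f₁₂ = f₂₁ = 1.25/EI.
Compatibility — zero rotation at each built-in end:
  2.5 M_A + 1.25 M_B = 673.9
  1.25 M_A + 2.5 M_B = 651.4
Solving the pair gives M_A = 185.7 kN·m and M_B = 167.7 kN·m (hogging).

M_B = 167.7 kN·m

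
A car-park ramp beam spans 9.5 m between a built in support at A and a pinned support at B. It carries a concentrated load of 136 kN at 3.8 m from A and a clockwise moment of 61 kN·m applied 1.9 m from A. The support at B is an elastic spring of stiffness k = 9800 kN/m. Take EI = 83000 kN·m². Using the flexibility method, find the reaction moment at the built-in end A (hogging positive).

Remove the prop at B; the released (primary) structure is a cantilever built in at A.
Deflection at B on the released cantilever, summing each load's contribution:
  point load 136 at a = 3.8: Pa²(3L − a)/(6EI) = 8084/EI
  clockwise couple 61 at a = 1.9: M₀a(2L − a)/(2EI) = 990.9/EI
  δ_0 = 9075/EI
Tip deflection under a unit load at B: L³/(3EI) = 285.8/EI.
With EI = 83000 kN·m²: δ_0 = 0.10934 m and δ_{BB} = 0.003443 m/kN.
Compatibility — the spring shortens by R_B/k under the reaction it provides: δ_0 − R_B·δ_{BB} = R_B/k. With 1/k = 0.000102 m/kN, R_B = δ_0 / (δ_{BB} + 1/k) = 0.10934 / (0.003443 + 0.000102) = 30.84 kN.
Moment equilibrium about A: M_A = Σ(load moments about A) − R_B·L = 577.8 − 30.84×9.5 = 284.8 kN·m.

M_A = 284.8 kN·m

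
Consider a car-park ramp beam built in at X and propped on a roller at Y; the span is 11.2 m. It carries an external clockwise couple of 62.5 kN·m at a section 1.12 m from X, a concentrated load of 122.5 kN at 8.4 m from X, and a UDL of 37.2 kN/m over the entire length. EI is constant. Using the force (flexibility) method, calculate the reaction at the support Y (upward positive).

Remove the prop at Y; the released (primary) structure is a cantilever built in at X.
Deflection at Y on the released cantilever, summing each load's contribution:
  clockwise couple 62.5 at a = 1.12: M₀a(2L − a)/(2EI) = 744.8/EI
  point load 122.5 at a = 8.4: Pa²(3L − a)/(6EI) = 36303/EI
  UDL 37.2: wL⁴/(8EI) = 73169/EI
  δ_0 = 110217/EI
Flexibility coefficient — unit upward force at Y: δ_{YY} = L³/(3EI) = 468.3/EI.
The prop prevents deflection at Y: R_Y = δ_0/δ_{YY} = 110217/468.3 = 235.3 kN.

R_Y = 235.3 kN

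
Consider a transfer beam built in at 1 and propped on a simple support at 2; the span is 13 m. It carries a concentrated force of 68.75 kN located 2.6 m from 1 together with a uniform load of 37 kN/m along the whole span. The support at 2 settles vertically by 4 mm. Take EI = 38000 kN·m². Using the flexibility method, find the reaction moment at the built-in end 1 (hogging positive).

M_1 = 913 kN·m

Take the reaction at 2 as the redundant and release it; the primary structure is a cantilever fixed at 1.
Downward deflection at the released point 2 due to the loads:
  point load 68.75 at a = 2.6: Pa²(3L − a)/(6EI) = 2819/EI
  UDL 37: wL⁴/(8EI) = 132095/EI
  δ_0 = 134914/EI
Tip deflection under a unit load at 2: L³/(3EI) = 732.3/EI.
With EI = 38000 kN·m²: δ_0 = 3.5504 m and δ_{22} = 0.019272 m/kN.
Compatibility — the beam at 2 must follow the support down by 0.004 m: δ_0 − R_2·δ_{22} = 0.004, so R_2 = (3.5504 − 0.004)/0.019272 = 184 kN.
Moment equilibrium about 1: M_1 = Σ(load moments about 1) − R_2·L = 3305 − 184×13 = 913 kN·m.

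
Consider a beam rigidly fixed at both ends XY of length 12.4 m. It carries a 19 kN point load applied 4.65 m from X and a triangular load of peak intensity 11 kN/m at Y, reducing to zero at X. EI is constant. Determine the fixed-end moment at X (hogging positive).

M_X = 90.89 kN·m

Release both end moments; the primary structure is a simply-supported span XY with redundants M_X and M_Y.
End rotations of the released simple span under the applied load (×1/EI):
  at X: point load 19 at a = 4.65: Pab(L + b)/(6LEI) = 185.4/EI
  at Y: point load 19 at a = 4.65: Pab(L + a)/(6LEI) = 156.9/EI
  at X: triangular load, peak 11: 7w₀L³/(360EI) = 407.8/EI
  at Y: triangular load, peak 11: w₀L³/(45EI) = 466.1/EI
  θ_X0 = 593.2/EI,  θ_Y0 = 623/EI
Flexibility coefficients: a unit moment at one end gives L/(3EI) there and L/(6EI) at the far end, so f₁₁ = f₂₂ = 4.133/EI and f₁₂ = f₂₁ = 2.067/EI.
Compatibility — zero rotation at each built-in end:
  4.133 M_X + 2.067 M_Y = 593.2
  2.067 M_X + 4.133 M_Y = 623
Solving the pair gives M_X = 90.89 kN·m and M_Y = 105.3 kN·m (hogging).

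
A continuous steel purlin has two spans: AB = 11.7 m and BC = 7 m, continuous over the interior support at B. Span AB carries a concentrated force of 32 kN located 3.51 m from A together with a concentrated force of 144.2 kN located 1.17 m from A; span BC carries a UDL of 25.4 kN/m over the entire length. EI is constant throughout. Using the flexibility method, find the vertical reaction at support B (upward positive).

R_B = 145.4 kN

Take M_B as the redundant. Released structure: two simple spans AB and BC with a hinge at B.
Rotations at B on the released spans (each span's end-slope, ×1/EI):
  span AB: point load 32 at a = 3.51: Pab(L + a)/(6LEI) = 199.3/EI
  span AB: point load 144.2 at a = 1.17: Pab(L + a)/(6LEI) = 325.7/EI
  span BC: UDL 25.4: wL³/(24EI) = 363/EI
  relative rotation θ_0 = (525 + 363)/EI = 888/EI
A unit hogging moment at B produces rotation L₁/(3EI) + L₂/(3EI) = 6.233/EI.
Compatibility: M_B·(L₁+L₂)/(3EI) = θ_0, giving M_B = 142.5 kN·m (hogging).
Span AB, ΣM about A with M_B applied at B: R_B^{AB}·11.7 = 281 + 142.5, so R_B^{AB} = 36.2 kN and R_A = 176.2 − 36.2 = 140 kN.
Span BC, ΣM about C: R_B^{BC}·7 = 622.3 + 142.5, so R_B^{BC} = 109.3 kN and R_C = 177.8 − 109.3 = 68.55 kN.
R_B = 36.2 + 109.3 = 145.4 kN.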